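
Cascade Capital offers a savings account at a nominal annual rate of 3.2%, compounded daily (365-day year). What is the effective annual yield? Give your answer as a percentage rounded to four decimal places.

EAR = (1 + 0.032/365)^365 − 1.
= 1.032516 − 1 = 3.2516%.

3.2516%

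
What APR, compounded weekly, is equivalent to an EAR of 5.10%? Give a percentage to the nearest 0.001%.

(1 + r/52)^52 − 1 = 0.0510, so 1 + r/52 = 1.0510^(1/52).
r/52 = 0.000957, so r = 0.049766 = 4.977%.

4.977%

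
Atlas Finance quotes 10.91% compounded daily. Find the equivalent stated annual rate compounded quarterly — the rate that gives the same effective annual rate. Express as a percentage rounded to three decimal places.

11.058%

EAR = (1 + 0.1091/365)^365 − 1 = 0.115256.
Solve (1 + r/4)^4 = 1.115256: r/4 = 1.115256^(1/4) − 1 = 0.027646, so r = 0.110585 = 11.058%.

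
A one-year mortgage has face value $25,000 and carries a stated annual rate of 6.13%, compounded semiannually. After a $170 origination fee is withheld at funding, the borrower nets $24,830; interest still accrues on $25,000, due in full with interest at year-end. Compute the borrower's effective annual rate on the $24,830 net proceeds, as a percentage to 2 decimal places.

6.95%

Amount owed after one year: 25,000 × (1 + 0.0613/2)^2 = 25,000 × 1.062239 = $26,555.99.
Effective rate on net proceeds: 26,555.99 / 24,830 − 1 = 0.069512 = 6.95%.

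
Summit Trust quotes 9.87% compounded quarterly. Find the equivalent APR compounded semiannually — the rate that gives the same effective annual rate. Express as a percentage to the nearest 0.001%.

9.992%

EAR = (1 + 0.0987/4)^4 − 1 = 0.102414.
Solve (1 + r/2)^2 = 1.102414: r/2 = 1.102414^(1/2) − 1 = 0.049959, so r = 0.099918 = 9.992%.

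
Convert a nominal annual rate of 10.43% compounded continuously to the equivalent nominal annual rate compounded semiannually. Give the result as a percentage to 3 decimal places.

EAR under continuous compounding: e^0.1043 − 1 = 0.109933.
Solve (1 + r/2)^2 = 1.109933: r/2 = 1.109933^(1/2) − 1 = 0.053534, so r = 0.107068 = 10.707%.

10.707%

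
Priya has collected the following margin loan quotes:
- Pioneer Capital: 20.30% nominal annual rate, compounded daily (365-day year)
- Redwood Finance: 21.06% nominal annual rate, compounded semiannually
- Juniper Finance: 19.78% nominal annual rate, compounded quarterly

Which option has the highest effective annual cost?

Pioneer Capital: (1 + 0.2030/365)^365 − 1 = 22.500%
Redwood Finance: (1 + 0.2106/2)^2 − 1 = 22.169%
Juniper Finance: (1 + 0.1978/4)^4 − 1 = 21.296%
The highest effective annual rate is Pioneer Capital at 22.500%.

Pioneer Capital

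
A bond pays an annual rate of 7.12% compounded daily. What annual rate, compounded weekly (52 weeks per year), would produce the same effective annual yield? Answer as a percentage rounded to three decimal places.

7.124%

EAR = (1 + 0.0712/365)^365 − 1 = 0.073789.
Solve (1 + r/52)^52 = 1.073789: r/52 = 1.073789^(1/52) − 1 = 0.001370, so r = 0.071242 = 7.124%.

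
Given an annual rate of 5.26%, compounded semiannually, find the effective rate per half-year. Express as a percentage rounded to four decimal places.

2.6300%

With a nominal annual rate compounded semiannually, the periodic rate is the nominal rate divided by 2.
i = 0.0526 / 2 = 0.0263000 = 2.6300%.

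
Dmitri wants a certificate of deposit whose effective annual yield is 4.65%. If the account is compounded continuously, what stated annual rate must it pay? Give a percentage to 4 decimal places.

4.5451%

Continuous: nominal r satisfies e^r − 1 = 0.0465.
r = ln(1 + 0.0465) = ln(1.0465) = 0.045451 = 4.5451%.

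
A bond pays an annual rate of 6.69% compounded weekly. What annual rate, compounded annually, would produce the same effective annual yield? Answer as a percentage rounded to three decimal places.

EAR = (1 + 0.0669/52)^52 − 1 = 0.069143.
Compounded annually, the equivalent nominal rate is the EAR itself: 6.914%.

6.914%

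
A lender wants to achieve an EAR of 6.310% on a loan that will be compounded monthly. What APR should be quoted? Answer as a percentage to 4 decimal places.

(1 + r/12)^12 − 1 = 0.06310, so 1 + r/12 = 1.06310^(1/12).
r/12 = 0.005112, so r = 0.061345 = 6.1345%.

6.1345%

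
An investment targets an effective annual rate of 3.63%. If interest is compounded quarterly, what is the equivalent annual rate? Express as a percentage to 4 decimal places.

3.5816%

(1 + r/4)^4 − 1 = 0.0363, so 1 + r/4 = 1.0363^(1/4).
r/4 = 0.008954, so r = 0.035816 = 3.5816%.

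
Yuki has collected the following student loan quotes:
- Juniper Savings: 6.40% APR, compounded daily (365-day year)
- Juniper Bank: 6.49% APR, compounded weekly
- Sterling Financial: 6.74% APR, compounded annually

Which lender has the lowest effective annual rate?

Juniper Savings: (1 + 0.0640/365)^365 − 1 = 6.609%
Juniper Bank: (1 + 0.0649/52)^52 − 1 = 6.701%
Sterling Financial: compounded annually, EAR = 6.740%
The lowest effective annual rate is Juniper Savings at 6.609%.

Juniper Savings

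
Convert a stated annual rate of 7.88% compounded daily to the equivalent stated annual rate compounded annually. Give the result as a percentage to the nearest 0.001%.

EAR = (1 + 0.0788/365)^365 − 1 = 0.081979.
Compounded annually, the equivalent nominal rate is the EAR itself: 8.198%.

8.198%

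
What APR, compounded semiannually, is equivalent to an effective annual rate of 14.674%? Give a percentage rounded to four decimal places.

14.1719%

(1 + r/2)^2 − 1 = 0.14674, so 1 + r/2 = 1.14674^(1/2).
r/2 = 0.070859, so r = 0.141719 = 14.1719%.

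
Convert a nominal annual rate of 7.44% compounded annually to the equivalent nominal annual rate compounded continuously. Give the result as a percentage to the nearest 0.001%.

Compounded annually, EAR = nominal = 0.074400.
Equivalent continuous rate: r = ln(1 + 0.074400) = 0.071762 = 7.176%.

7.176%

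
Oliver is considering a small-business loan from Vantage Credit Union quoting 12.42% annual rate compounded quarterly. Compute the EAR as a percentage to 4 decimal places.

13.0105%

EAR = (1 + 0.1242/4)^4 − 1.
= 1.130105 − 1 = 13.0105%.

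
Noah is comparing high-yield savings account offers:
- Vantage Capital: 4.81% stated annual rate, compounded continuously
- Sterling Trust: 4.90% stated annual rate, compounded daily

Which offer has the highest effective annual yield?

Vantage Capital: e^0.0481 − 1 = 4.928%
Sterling Trust: (1 + 0.0490/365)^365 − 1 = 5.022%
The highest effective annual rate is Sterling Trust at 5.022%.

Sterling Trust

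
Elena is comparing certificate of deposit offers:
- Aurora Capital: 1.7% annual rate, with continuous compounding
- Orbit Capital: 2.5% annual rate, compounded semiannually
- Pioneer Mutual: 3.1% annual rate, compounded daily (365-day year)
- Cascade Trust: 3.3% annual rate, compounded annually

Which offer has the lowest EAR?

Aurora Capital: e^0.017 − 1 = 1.715%
Orbit Capital: (1 + 0.025/2)^2 − 1 = 2.516%
Pioneer Mutual: (1 + 0.031/365)^365 − 1 = 3.148%
Cascade Trust: compounded annually, EAR = 3.300%
The lowest effective annual rate is Aurora Capital at 1.715%.

Aurora Capital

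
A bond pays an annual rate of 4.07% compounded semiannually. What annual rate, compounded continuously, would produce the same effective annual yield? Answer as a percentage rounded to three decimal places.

EAR = (1 + 0.0407/2)^2 − 1 = 0.041114.
Equivalent continuous rate: r = ln(1 + 0.041114) = 0.040291 = 4.029%.

4.029%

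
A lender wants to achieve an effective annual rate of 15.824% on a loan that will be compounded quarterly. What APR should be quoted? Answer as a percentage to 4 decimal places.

(1 + r/4)^4 − 1 = 0.15824, so 1 + r/4 = 1.15824^(1/4).
r/4 = 0.037408, so r = 0.149632 = 14.9632%.

14.9632%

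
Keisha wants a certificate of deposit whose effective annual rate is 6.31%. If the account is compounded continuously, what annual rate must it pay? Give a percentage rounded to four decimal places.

6.1189%

Continuous: nominal r satisfies e^r − 1 = 0.0631.
r = ln(1 + 0.0631) = ln(1.0631) = 0.061189 = 6.1189%.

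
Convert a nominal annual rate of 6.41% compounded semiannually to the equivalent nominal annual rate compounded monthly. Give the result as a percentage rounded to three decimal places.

6.326%

EAR = (1 + 0.0641/2)^2 − 1 = 0.065127.
Solve (1 + r/12)^12 = 1.065127: r/12 = 1.065127^(1/12) − 1 = 0.005272, so r = 0.063260 = 6.326%.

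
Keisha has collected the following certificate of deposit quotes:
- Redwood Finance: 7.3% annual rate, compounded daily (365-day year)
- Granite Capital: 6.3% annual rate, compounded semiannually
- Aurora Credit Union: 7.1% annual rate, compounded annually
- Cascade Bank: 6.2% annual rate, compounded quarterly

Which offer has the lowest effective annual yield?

Redwood Finance: (1 + 0.073/365)^365 − 1 = 7.572%
Granite Capital: (1 + 0.063/2)^2 − 1 = 6.399%
Aurora Credit Union: compounded annually, EAR = 7.100%
Cascade Bank: (1 + 0.062/4)^4 − 1 = 6.346%
The lowest effective annual rate is Cascade Bank at 6.346%.

Cascade Bank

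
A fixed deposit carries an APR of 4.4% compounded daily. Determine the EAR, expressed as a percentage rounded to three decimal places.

EAR = (1 + 0.044/365)^365 − 1.
= (1 + 0.000121)^365 − 1 = 1.044980 − 1 = 4.498%.

4.498%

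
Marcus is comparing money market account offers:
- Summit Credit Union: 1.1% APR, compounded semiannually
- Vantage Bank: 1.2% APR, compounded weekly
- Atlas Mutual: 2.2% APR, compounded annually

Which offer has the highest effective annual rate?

Atlas Mutual

Summit Credit Union: (1 + 0.011/2)^2 − 1 = 1.103%
Vantage Bank: (1 + 0.012/52)^52 − 1 = 1.207%
Atlas Mutual: compounded annually, EAR = 2.200%
The highest effective annual rate is Atlas Mutual at 2.200%.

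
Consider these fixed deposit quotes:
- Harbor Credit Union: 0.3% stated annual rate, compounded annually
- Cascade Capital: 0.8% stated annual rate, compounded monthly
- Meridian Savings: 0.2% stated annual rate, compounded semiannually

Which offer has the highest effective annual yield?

Cascade Capital

Harbor Credit Union: compounded annually, EAR = 0.300%
Cascade Capital: (1 + 0.008/12)^12 − 1 = 0.803%
Meridian Savings: (1 + 0.002/2)^2 − 1 = 0.200%
The highest effective annual rate is Cascade Capital at 0.803%.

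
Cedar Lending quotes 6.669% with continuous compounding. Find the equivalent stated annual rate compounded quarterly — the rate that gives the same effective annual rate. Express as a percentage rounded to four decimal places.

EAR under continuous compounding: e^0.06669 − 1 = 0.068964.
Solve (1 + r/4)^4 = 1.068964: r/4 = 1.068964^(1/4) − 1 = 0.016812, so r = 0.067249 = 6.7249%.

6.7249%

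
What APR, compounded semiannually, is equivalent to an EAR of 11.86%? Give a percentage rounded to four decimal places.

(1 + r/2)^2 − 1 = 0.1186, so 1 + r/2 = 1.1186^(1/2).
r/2 = 0.057639, so r = 0.115278 = 11.5278%.

11.5278%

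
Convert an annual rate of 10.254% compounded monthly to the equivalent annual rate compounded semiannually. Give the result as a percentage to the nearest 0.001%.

10.476%

EAR = (1 + 0.10254/12)^12 − 1 = 0.107499.
Solve (1 + r/2)^2 = 1.107499: r/2 = 1.107499^(1/2) − 1 = 0.052378, so r = 0.104756 = 10.476%.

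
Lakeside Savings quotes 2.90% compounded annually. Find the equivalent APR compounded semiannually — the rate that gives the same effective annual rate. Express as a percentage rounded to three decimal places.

2.879%

Compounded annually, EAR = nominal = 0.029000.
Solve (1 + r/2)^2 = 1.029000: r/2 = 1.029000^(1/2) − 1 = 0.014396, so r = 0.028793 = 2.879%.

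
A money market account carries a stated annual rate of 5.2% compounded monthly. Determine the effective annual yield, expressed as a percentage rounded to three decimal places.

5.326%

EAR = (1 + 0.052/12)^12 − 1.
= (1 + 0.004333)^12 − 1 = 1.053257 − 1 = 5.326%.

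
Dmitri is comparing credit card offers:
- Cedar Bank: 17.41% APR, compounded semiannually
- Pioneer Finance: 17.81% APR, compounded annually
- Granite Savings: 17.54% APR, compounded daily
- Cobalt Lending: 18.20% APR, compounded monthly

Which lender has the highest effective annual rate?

Cobalt Lending

Cedar Bank: (1 + 0.1741/2)^2 − 1 = 18.168%
Pioneer Finance: compounded annually, EAR = 17.810%
Granite Savings: (1 + 0.1754/365)^365 − 1 = 19.167%
Cobalt Lending: (1 + 0.1820/12)^12 − 1 = 19.798%
The highest effective annual rate is Cobalt Lending at 19.798%.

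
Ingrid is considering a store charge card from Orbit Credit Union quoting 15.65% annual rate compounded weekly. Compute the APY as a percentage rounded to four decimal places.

16.9136%

EAR = (1 + 0.1565/52)^52 − 1.
= 1.169136 − 1 = 16.9136%.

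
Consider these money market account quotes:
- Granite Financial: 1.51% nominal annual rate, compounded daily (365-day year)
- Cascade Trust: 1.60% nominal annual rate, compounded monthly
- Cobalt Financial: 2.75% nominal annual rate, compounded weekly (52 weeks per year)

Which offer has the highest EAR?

Granite Financial: (1 + 0.0151/365)^365 − 1 = 1.521%
Cascade Trust: (1 + 0.0160/12)^12 − 1 = 1.612%
Cobalt Financial: (1 + 0.0275/52)^52 − 1 = 2.787%
The highest effective annual rate is Cobalt Financial at 2.787%.

Cobalt Financial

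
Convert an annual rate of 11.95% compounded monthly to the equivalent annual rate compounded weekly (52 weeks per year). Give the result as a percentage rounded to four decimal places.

11.9045%

EAR = (1 + 0.1195/12)^12 − 1 = 0.126267.
Solve (1 + r/52)^52 = 1.126267: r/52 = 1.126267^(1/52) − 1 = 0.002289, so r = 0.119045 = 11.9045%.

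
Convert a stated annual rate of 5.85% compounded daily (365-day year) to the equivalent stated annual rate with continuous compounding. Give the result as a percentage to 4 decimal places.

5.8495%

EAR = (1 + 0.0585/365)^365 − 1 = 0.060240.
Equivalent continuous rate: r = ln(1 + 0.060240) = 0.058495 = 5.8495%.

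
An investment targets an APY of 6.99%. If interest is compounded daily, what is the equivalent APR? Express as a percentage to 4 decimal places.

6.7571%

(1 + r/365)^365 − 1 = 0.0699, so 1 + r/365 = 1.0699^(1/365).
r/365 = 0.000185, so r = 0.067571 = 6.7571%.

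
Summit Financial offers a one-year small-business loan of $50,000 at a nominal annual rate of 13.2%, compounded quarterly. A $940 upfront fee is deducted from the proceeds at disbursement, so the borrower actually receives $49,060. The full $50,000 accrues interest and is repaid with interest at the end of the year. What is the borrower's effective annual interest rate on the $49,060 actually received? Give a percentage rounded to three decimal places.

16.050%

Amount owed after one year: 50,000 × (1 + 0.132/4)^4 = 50,000 × 1.138679 = $56,933.95.
Effective rate on net proceeds: 56,933.95 / 49,060 − 1 = 0.160496 = 16.050%.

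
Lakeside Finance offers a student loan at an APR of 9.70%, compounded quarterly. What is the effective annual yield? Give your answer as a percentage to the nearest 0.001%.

EAR = (1 + 0.0970/4)^4 − 1.
= (1 + 0.024250)^4 − 1 = 1.100586 − 1 = 10.059%.

10.059%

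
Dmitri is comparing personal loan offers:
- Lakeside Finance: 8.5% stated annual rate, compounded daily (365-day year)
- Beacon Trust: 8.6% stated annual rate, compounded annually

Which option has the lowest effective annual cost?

Beacon Trust

Lakeside Finance: (1 + 0.085/365)^365 − 1 = 8.871%
Beacon Trust: compounded annually, EAR = 8.600%
The lowest effective annual rate is Beacon Trust at 8.600%.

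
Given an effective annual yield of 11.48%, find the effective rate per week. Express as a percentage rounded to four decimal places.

The per-week rate i satisfies (1 + i)^52 = 1 + 0.1148.
i = 1.1148^(1/52) − 1 = 0.0020921 = 0.2092%.

0.2092%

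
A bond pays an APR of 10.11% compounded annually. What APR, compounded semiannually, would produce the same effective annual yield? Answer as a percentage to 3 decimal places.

Compounded annually, EAR = nominal = 0.101100.
Solve (1 + r/2)^2 = 1.101100: r/2 = 1.101100^(1/2) − 1 = 0.049333, so r = 0.098666 = 9.867%.

9.867%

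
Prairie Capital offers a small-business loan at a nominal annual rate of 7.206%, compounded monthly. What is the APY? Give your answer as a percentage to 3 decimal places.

EAR = (1 + 0.07206/12)^12 − 1.
= 1.074488 − 1 = 7.449%.

7.449%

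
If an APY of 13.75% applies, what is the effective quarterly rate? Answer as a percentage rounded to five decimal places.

3.27325%

The per-quarter rate i satisfies (1 + i)^4 = 1 + 0.1375.
i = 1.1375^(1/4) − 1 = 0.0327325 = 3.27325%.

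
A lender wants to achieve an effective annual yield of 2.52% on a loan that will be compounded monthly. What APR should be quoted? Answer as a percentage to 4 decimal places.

(1 + r/12)^12 − 1 = 0.0252, so 1 + r/12 = 1.0252^(1/12).
r/12 = 0.002076, so r = 0.024914 = 2.4914%.

2.4914%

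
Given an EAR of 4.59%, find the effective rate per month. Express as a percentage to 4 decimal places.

0.3747%

The per-month rate i satisfies (1 + i)^12 = 1 + 0.0459.
i = 1.0459^(1/12) − 1 = 0.0037468 = 0.3747%.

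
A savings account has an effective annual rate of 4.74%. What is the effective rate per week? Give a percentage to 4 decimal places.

0.0891%

The per-week rate i satisfies (1 + i)^52 = 1 + 0.0474.
i = 1.0474^(1/52) − 1 = 0.0008910 = 0.0891%.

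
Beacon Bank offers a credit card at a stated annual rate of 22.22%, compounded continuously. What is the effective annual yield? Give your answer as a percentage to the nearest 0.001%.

With continuous compounding, EAR = e^0.2222 − 1.
e^0.2222 = 1.248821, so EAR = 0.248821 = 24.882%.

24.882%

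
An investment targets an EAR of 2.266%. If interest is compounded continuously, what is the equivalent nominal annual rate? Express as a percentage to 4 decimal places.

Continuous: nominal r satisfies e^r − 1 = 0.02266.
r = ln(1 + 0.02266) = ln(1.02266) = 0.022407 = 2.2407%.

2.2407%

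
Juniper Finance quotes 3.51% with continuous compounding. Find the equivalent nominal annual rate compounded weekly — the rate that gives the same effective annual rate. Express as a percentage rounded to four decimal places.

EAR under continuous compounding: e^0.0351 − 1 = 0.035723.
Solve (1 + r/52)^52 = 1.035723: r/52 = 1.035723^(1/52) − 1 = 0.000675, so r = 0.035112 = 3.5112%.

3.5112%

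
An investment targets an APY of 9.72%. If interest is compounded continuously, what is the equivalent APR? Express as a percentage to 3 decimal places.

9.276%

Continuous: nominal r satisfies e^r − 1 = 0.0972.
r = ln(1 + 0.0972) = ln(1.0972) = 0.092761 = 9.276%.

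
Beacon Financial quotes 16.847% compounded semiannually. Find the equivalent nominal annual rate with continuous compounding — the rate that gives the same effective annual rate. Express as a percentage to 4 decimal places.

EAR = (1 + 0.16847/2)^2 − 1 = 0.175566.
Equivalent continuous rate: r = ln(1 + 0.175566) = 0.161749 = 16.1749%.

16.1749%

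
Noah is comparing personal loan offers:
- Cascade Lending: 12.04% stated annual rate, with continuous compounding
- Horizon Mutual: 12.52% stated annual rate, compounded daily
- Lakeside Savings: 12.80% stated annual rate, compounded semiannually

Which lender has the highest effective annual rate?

Cascade Lending: e^0.1204 − 1 = 12.795%
Horizon Mutual: (1 + 0.1252/365)^365 − 1 = 13.335%
Lakeside Savings: (1 + 0.1280/2)^2 − 1 = 13.210%
The highest effective annual rate is Horizon Mutual at 13.335%.

Horizon Mutual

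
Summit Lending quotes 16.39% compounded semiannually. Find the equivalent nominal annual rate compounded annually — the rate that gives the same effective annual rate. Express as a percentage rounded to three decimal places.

EAR = (1 + 0.1639/2)^2 − 1 = 0.170616.
Compounded annually, the equivalent nominal rate is the EAR itself: 17.062%.

17.062%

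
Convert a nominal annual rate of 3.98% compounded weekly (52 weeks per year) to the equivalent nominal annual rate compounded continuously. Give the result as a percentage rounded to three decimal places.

3.978%

EAR = (1 + 0.0398/52)^52 − 1 = 0.040587.
Equivalent continuous rate: r = ln(1 + 0.040587) = 0.039785 = 3.978%.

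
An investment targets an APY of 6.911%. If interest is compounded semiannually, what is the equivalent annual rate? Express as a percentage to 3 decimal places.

6.796%

(1 + r/2)^2 − 1 = 0.06911, so 1 + r/2 = 1.06911^(1/2).
r/2 = 0.033978, so r = 0.067956 = 6.796%.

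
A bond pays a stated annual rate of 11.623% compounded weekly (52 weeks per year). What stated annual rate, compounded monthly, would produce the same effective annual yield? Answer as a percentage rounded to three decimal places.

11.666%

EAR = (1 + 0.11623/52)^52 − 1 = 0.123109.
Solve (1 + r/12)^12 = 1.123109: r/12 = 1.123109^(1/12) − 1 = 0.009722, so r = 0.116664 = 11.666%.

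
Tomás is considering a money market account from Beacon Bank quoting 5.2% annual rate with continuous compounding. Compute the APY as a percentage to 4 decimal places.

5.3376%

With continuous compounding, EAR = e^0.052 − 1.
e^0.052 = 1.053376, so EAR = 0.053376 = 5.3376%.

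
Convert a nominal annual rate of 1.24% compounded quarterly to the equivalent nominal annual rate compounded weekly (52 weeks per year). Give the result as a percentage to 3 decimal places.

EAR = (1 + 0.0124/4)^4 − 1 = 0.012458.
Solve (1 + r/52)^52 = 1.012458: r/52 = 1.012458^(1/52) − 1 = 0.000238, so r = 0.012382 = 1.238%.

1.238%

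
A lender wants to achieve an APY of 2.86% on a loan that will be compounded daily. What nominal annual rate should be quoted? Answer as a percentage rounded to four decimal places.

(1 + r/365)^365 − 1 = 0.0286, so 1 + r/365 = 1.0286^(1/365).
r/365 = 0.000077, so r = 0.028200 = 2.8200%.

2.8200%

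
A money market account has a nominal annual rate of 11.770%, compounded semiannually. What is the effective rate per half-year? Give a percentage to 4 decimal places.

5.8850%

With a nominal annual rate compounded semiannually, the periodic rate is the nominal rate divided by 2.
i = 0.11770 / 2 = 0.0588500 = 5.8850%.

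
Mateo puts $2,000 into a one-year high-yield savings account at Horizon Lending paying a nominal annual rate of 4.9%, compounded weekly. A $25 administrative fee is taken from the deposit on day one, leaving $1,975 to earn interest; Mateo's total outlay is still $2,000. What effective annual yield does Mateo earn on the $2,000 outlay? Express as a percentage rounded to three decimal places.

3.707%

Value after one year: 1,975 × (1 + 0.049/52)^52 = 1,975 × 1.050196 = $2,074.14.
Effective yield on the $2,000 outlay: 2,074.14 / 2,000 − 1 = 0.037069 = 3.707%.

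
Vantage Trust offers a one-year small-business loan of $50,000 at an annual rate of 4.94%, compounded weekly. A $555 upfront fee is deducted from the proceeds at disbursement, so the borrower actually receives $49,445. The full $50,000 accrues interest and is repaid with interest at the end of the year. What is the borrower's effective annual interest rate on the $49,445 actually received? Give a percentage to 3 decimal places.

6.241%

Amount owed after one year: 50,000 × (1 + 0.0494/52)^52 = 50,000 × 1.050616 = $52,530.79.
Effective rate on net proceeds: 52,530.79 / 49,445 − 1 = 0.062409 = 6.241%.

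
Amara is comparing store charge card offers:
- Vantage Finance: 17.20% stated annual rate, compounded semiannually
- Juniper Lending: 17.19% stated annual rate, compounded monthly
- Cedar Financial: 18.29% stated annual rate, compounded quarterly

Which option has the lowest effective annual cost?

Vantage Finance: (1 + 0.1720/2)^2 − 1 = 17.940%
Juniper Lending: (1 + 0.1719/12)^12 − 1 = 18.611%
Cedar Financial: (1 + 0.1829/4)^4 − 1 = 19.583%
The lowest effective annual rate is Vantage Finance at 17.940%.

Vantage Finance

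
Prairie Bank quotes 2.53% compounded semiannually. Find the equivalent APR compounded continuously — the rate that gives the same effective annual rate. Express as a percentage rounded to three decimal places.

2.514%

EAR = (1 + 0.0253/2)^2 − 1 = 0.025460.
Equivalent continuous rate: r = ln(1 + 0.025460) = 0.025141 = 2.514%.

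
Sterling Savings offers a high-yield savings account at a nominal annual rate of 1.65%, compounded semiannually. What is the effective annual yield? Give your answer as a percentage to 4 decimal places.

EAR = (1 + 0.0165/2)^2 − 1.
= (1 + 0.008250)^2 − 1 = 1.016568 − 1 = 1.6568%.

1.6568%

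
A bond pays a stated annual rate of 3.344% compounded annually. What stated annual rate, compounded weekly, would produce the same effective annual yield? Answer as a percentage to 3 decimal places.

3.290%

Compounded annually, EAR = nominal = 0.033440.
Solve (1 + r/52)^52 = 1.033440: r/52 = 1.033440^(1/52) − 1 = 0.000633, so r = 0.032903 = 3.290%.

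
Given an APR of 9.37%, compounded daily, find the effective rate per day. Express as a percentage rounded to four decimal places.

With a nominal annual rate compounded daily, the periodic rate is the nominal rate divided by 365.
i = 0.0937 / 365 = 0.0002567 = 0.0257%.

0.0257%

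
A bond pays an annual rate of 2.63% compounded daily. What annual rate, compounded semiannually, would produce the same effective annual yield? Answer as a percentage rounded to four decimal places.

2.6473%

EAR = (1 + 0.0263/365)^365 − 1 = 0.026648.
Solve (1 + r/2)^2 = 1.026648: r/2 = 1.026648^(1/2) − 1 = 0.013236, so r = 0.026473 = 2.6473%.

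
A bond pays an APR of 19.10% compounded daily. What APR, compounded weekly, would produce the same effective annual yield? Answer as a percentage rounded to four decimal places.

19.1301%

EAR = (1 + 0.1910/365)^365 − 1 = 0.210399.
Solve (1 + r/52)^52 = 1.210399: r/52 = 1.210399^(1/52) − 1 = 0.003679, so r = 0.191301 = 19.1301%.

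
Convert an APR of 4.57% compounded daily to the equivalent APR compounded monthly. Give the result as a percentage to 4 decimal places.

EAR = (1 + 0.0457/365)^365 − 1 = 0.046757.
Solve (1 + r/12)^12 = 1.046757: r/12 = 1.046757^(1/12) − 1 = 0.003815, so r = 0.045784 = 4.5784%.

4.5784%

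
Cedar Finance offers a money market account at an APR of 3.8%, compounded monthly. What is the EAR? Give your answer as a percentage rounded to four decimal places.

3.8669%

EAR = (1 + 0.038/12)^12 − 1.
= (1 + 0.003167)^12 − 1 = 1.038669 − 1 = 3.8669%.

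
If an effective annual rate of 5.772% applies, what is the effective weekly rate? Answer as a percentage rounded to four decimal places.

0.1080%

The per-week rate i satisfies (1 + i)^52 = 1 + 0.05772.
i = 1.05772^(1/52) − 1 = 0.0010797 = 0.1080%.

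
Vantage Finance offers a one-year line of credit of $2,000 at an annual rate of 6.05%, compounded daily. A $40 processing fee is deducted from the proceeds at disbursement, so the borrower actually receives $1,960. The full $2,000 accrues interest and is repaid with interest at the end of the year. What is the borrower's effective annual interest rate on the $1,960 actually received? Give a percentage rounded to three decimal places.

8.404%

Amount owed after one year: 2,000 × (1 + 0.0605/365)^365 = 2,000 × 1.062362 = $2,124.72.
Effective rate on net proceeds: 2,124.72 / 1,960 − 1 = 0.084043 = 8.404%.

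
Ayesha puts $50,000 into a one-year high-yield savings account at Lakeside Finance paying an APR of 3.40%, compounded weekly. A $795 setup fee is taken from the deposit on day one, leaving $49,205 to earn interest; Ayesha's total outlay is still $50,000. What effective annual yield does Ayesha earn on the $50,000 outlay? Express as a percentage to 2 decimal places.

Value after one year: 49,205 × (1 + 0.0340/52)^52 = 49,205 × 1.034573 = $50,906.17.
Effective yield on the $50,000 outlay: 50,906.17 / 50,000 − 1 = 0.018123 = 1.81%.

1.81%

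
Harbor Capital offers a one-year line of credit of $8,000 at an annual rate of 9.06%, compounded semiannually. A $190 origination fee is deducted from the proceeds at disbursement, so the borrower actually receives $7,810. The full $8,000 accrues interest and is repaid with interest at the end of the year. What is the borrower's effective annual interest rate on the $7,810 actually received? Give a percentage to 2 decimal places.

11.92%

Amount owed after one year: 8,000 × (1 + 0.0906/2)^2 = 8,000 × 1.092652 = $8,741.22.
Effective rate on net proceeds: 8,741.22 / 7,810 − 1 = 0.119234 = 11.92%.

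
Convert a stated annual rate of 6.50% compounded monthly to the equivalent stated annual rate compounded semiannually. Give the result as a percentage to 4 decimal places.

6.5887%

EAR = (1 + 0.0650/12)^12 − 1 = 0.066972.
Solve (1 + r/2)^2 = 1.066972: r/2 = 1.066972^(1/2) − 1 = 0.032943, so r = 0.065887 = 6.5887%.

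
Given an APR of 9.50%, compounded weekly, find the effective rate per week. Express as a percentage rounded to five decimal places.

With a nominal annual rate compounded weekly, the periodic rate is the nominal rate divided by 52.
i = 0.0950 / 52 = 0.0018269 = 0.18269%.

0.18269%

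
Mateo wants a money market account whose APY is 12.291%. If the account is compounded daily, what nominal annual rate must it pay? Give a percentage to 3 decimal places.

(1 + r/365)^365 − 1 = 0.12291, so 1 + r/365 = 1.12291^(1/365).
r/365 = 0.000318, so r = 0.115942 = 11.594%.

11.594%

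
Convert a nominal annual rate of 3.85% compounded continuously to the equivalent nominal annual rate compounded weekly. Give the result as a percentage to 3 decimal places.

3.851%

EAR under continuous compounding: e^0.0385 − 1 = 0.039251.
Solve (1 + r/52)^52 = 1.039251: r/52 = 1.039251^(1/52) − 1 = 0.000741, so r = 0.038514 = 3.851%.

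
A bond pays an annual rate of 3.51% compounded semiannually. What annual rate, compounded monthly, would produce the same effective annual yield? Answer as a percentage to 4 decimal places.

EAR = (1 + 0.0351/2)^2 − 1 = 0.035408.
Solve (1 + r/12)^12 = 1.035408: r/12 = 1.035408^(1/12) − 1 = 0.002904, so r = 0.034846 = 3.4846%.

3.4846%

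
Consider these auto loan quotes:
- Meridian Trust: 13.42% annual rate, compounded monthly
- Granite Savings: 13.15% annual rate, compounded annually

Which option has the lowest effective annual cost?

Granite Savings

Meridian Trust: (1 + 0.1342/12)^12 − 1 = 14.277%
Granite Savings: compounded annually, EAR = 13.150%
The lowest effective annual rate is Granite Savings at 13.150%.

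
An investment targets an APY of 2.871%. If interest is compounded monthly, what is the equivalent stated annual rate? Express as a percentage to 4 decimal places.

(1 + r/12)^12 − 1 = 0.02871, so 1 + r/12 = 1.02871^(1/12).
r/12 = 0.002362, so r = 0.028339 = 2.8339%.

2.8339%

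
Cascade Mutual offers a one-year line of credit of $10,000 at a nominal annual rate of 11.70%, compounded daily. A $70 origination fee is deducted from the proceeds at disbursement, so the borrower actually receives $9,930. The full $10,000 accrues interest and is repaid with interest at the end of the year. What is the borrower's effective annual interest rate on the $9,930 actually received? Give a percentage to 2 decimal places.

13.20%

Amount owed after one year: 10,000 × (1 + 0.1170/365)^365 = 10,000 × 1.124098 = $11,240.98.
Effective rate on net proceeds: 11,240.98 / 9,930 − 1 = 0.132023 = 13.20%.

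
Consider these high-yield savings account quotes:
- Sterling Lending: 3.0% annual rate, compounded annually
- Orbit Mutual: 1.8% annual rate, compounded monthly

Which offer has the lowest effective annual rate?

Orbit Mutual

Sterling Lending: compounded annually, EAR = 3.000%
Orbit Mutual: (1 + 0.018/12)^12 − 1 = 1.815%
The lowest effective annual rate is Orbit Mutual at 1.815%.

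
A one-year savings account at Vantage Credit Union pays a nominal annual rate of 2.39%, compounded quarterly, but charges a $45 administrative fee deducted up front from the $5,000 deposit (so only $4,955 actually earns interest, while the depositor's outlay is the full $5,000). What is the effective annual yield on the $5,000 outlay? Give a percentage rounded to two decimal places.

1.49%

Value after one year: 4,955 × (1 + 0.0239/4)^4 = 4,955 × 1.024115 = $5,074.49.
Effective yield on the $5,000 outlay: 5,074.49 / 5,000 − 1 = 0.014898 = 1.49%.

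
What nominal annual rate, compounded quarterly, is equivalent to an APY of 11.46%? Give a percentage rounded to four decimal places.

10.9980%

(1 + r/4)^4 − 1 = 0.1146, so 1 + r/4 = 1.1146^(1/4).
r/4 = 0.027495, so r = 0.109980 = 10.9980%.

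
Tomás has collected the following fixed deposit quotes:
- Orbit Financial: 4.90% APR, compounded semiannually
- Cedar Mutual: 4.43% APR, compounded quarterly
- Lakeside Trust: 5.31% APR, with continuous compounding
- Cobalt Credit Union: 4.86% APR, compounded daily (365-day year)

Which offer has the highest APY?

Orbit Financial: (1 + 0.0490/2)^2 − 1 = 4.960%
Cedar Mutual: (1 + 0.0443/4)^4 − 1 = 4.504%
Lakeside Trust: e^0.0531 − 1 = 5.454%
Cobalt Credit Union: (1 + 0.0486/365)^365 − 1 = 4.980%
The highest effective annual rate is Lakeside Trust at 5.454%.

Lakeside Trust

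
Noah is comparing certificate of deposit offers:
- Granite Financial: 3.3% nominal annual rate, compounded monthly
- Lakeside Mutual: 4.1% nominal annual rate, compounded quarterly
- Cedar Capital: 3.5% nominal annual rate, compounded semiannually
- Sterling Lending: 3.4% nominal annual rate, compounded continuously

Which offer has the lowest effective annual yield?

Granite Financial: (1 + 0.033/12)^12 − 1 = 3.350%
Lakeside Mutual: (1 + 0.041/4)^4 − 1 = 4.163%
Cedar Capital: (1 + 0.035/2)^2 − 1 = 3.531%
Sterling Lending: e^0.034 − 1 = 3.458%
The lowest effective annual rate is Granite Financial at 3.350%.

Granite Financial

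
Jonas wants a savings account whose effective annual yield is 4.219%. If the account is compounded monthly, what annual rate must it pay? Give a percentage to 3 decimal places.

(1 + r/12)^12 − 1 = 0.04219, so 1 + r/12 = 1.04219^(1/12).
r/12 = 0.003450, so r = 0.041396 = 4.140%.

4.140%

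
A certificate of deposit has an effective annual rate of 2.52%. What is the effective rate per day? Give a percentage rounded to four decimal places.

0.0068%

The per-day rate i satisfies (1 + i)^365 = 1 + 0.0252.
i = 1.0252^(1/365) − 1 = 0.0000682 = 0.0068%.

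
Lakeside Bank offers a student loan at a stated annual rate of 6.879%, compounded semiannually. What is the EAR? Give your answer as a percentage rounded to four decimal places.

6.9973%

EAR = (1 + 0.06879/2)^2 − 1.
= (1 + 0.034395)^2 − 1 = 1.069973 − 1 = 6.9973%.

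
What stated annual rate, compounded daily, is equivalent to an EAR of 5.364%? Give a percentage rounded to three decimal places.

(1 + r/365)^365 − 1 = 0.05364, so 1 + r/365 = 1.05364^(1/365).
r/365 = 0.000143, so r = 0.052255 = 5.225%.

5.225%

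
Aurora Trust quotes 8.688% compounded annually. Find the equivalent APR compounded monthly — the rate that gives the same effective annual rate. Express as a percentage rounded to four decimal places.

8.3601%

Compounded annually, EAR = nominal = 0.086880.
Solve (1 + r/12)^12 = 1.086880: r/12 = 1.086880^(1/12) − 1 = 0.006967, so r = 0.083601 = 8.3601%.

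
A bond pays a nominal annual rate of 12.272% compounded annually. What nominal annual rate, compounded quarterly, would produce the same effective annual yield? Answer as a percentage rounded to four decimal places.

Compounded annually, EAR = nominal = 0.122720.
Solve (1 + r/4)^4 = 1.122720: r/4 = 1.122720^(1/4) − 1 = 0.029361, so r = 0.117445 = 11.7445%.

11.7445%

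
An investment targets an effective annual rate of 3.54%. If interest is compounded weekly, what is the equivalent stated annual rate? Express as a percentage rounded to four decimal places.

(1 + r/52)^52 − 1 = 0.0354, so 1 + r/52 = 1.0354^(1/52).
r/52 = 0.000669, so r = 0.034799 = 3.4799%.

3.4799%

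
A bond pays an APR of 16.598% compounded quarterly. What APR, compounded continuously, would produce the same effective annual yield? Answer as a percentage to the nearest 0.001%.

EAR = (1 + 0.16598/4)^4 − 1 = 0.176600.
Equivalent continuous rate: r = ln(1 + 0.176600) = 0.162629 = 16.263%.

16.263%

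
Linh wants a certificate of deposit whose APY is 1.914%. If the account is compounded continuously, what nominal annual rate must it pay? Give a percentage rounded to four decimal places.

Continuous: nominal r satisfies e^r − 1 = 0.01914.
r = ln(1 + 0.01914) = ln(1.01914) = 0.018959 = 1.8959%.

1.8959%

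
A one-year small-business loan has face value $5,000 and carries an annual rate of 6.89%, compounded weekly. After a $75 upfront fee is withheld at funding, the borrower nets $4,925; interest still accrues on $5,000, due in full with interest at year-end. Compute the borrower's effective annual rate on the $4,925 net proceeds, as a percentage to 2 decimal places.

Amount owed after one year: 5,000 × (1 + 0.0689/52)^52 = 5,000 × 1.071280 = $5,356.40.
Effective rate on net proceeds: 5,356.40 / 4,925 − 1 = 0.087594 = 8.76%.

8.76%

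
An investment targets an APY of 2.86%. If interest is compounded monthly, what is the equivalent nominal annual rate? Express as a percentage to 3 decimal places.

2.823%

(1 + r/12)^12 − 1 = 0.0286, so 1 + r/12 = 1.0286^(1/12).
r/12 = 0.002353, so r = 0.028232 = 2.823%.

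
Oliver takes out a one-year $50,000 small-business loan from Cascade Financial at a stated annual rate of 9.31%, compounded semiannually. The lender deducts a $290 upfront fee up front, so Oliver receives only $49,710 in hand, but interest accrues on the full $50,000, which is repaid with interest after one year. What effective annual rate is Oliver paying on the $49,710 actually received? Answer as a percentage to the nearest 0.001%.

Amount owed after one year: 50,000 × (1 + 0.0931/2)^2 = 50,000 × 1.095267 = $54,763.35.
Effective rate on net proceeds: 54,763.35 / 49,710 − 1 = 0.101657 = 10.166%.

10.166%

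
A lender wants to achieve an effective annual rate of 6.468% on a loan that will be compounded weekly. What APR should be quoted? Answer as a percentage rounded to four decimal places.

(1 + r/52)^52 − 1 = 0.06468, so 1 + r/52 = 1.06468^(1/52).
r/52 = 0.001206, so r = 0.062712 = 6.2712%.

6.2712%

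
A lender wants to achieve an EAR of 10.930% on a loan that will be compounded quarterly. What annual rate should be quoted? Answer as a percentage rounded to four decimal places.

(1 + r/4)^4 − 1 = 0.10930, so 1 + r/4 = 1.10930^(1/4).
r/4 = 0.026271, so r = 0.105086 = 10.5086%.

10.5086%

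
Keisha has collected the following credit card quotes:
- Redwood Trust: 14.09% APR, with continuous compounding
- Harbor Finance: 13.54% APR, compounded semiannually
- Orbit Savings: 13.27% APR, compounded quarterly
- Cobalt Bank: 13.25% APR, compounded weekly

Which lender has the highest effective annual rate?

Redwood Trust

Redwood Trust: e^0.1409 − 1 = 15.131%
Harbor Finance: (1 + 0.1354/2)^2 − 1 = 13.998%
Orbit Savings: (1 + 0.1327/4)^4 − 1 = 13.945%
Cobalt Bank: (1 + 0.1325/52)^52 − 1 = 14.149%
The highest effective annual rate is Redwood Trust at 15.131%.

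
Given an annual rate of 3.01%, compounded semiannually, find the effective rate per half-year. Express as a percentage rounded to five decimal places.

1.50500%

With a nominal annual rate compounded semiannually, the periodic rate is the nominal rate divided by 2.
i = 0.0301 / 2 = 0.0150500 = 1.50500%.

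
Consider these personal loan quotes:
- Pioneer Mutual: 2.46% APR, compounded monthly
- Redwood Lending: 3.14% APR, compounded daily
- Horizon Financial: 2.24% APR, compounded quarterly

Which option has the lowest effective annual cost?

Horizon Financial

Pioneer Mutual: (1 + 0.0246/12)^12 − 1 = 2.488%
Redwood Lending: (1 + 0.0314/365)^365 − 1 = 3.190%
Horizon Financial: (1 + 0.0224/4)^4 − 1 = 2.259%
The lowest effective annual rate is Horizon Financial at 2.259%.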